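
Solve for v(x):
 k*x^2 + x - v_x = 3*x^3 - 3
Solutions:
 v(x) = C1 + k*x^3/3 - 3*x^4/4 + x^2/2 + 3*x


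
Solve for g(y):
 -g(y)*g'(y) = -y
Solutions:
 g(y) = -sqrt(C1 + y^2)
 g(y) = sqrt(C1 + y^2)


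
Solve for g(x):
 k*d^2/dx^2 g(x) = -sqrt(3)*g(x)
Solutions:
 g(x) = C1*exp(-3^(1/4)*x*sqrt(-1/k)) + C2*exp(3^(1/4)*x*sqrt(-1/k))


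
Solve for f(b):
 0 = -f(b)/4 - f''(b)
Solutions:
 f(b) = C1*sin(b/2) + C2*cos(b/2)


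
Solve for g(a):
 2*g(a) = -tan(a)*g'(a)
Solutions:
 g(a) = C1/sin(a)^2


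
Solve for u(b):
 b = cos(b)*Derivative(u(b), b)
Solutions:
 u(b) = C1 + Integral(b/cos(b), b)


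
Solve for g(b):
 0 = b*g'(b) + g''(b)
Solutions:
 g(b) = C1 + C2*erf(sqrt(2)*b/2)


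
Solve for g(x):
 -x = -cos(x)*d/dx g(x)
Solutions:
 g(x) = C1 + Integral(x/cos(x), x)


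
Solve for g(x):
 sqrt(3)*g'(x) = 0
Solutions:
 g(x) = C1


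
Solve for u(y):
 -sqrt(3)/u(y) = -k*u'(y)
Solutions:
 u(y) = -sqrt(C1 + 2*sqrt(3)*y/k)
 u(y) = sqrt(C1 + 2*sqrt(3)*y/k)


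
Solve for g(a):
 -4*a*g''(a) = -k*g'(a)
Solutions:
 g(a) = C1 + a^(re(k)/4 + 1)*(C2*sin(log(a)*Abs(im(k))/4) + C3*cos(log(a)*im(k)/4))


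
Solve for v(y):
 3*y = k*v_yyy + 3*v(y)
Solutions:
 v(y) = C1*exp(3^(1/3)*y*(-1/k)^(1/3)) + C2*exp(y*(-1/k)^(1/3)*(-3^(1/3) + 3^(5/6)*I)/2) + C3*exp(-y*(-1/k)^(1/3)*(3^(1/3) + 3^(5/6)*I)/2) + y


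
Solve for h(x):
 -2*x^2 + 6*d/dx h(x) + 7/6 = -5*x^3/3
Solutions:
 h(x) = C1 - 5*x^4/72 + x^3/9 - 7*x/36


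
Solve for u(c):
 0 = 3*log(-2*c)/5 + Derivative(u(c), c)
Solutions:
 u(c) = C1 - 3*c*log(-c)/5 + 3*c*(1 - log(2))/5


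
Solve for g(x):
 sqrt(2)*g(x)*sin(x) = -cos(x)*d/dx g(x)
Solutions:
 g(x) = C1*cos(x)^(sqrt(2))


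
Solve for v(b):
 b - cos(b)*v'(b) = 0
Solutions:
 v(b) = C1 + Integral(b/cos(b), b)


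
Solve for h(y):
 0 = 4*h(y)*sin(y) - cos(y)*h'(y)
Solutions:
 h(y) = C1/cos(y)^4


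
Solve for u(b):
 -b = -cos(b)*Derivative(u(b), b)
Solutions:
 u(b) = C1 + Integral(b/cos(b), b)


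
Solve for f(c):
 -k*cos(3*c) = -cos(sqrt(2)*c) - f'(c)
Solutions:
 f(c) = C1 + k*sin(3*c)/3 - sqrt(2)*sin(sqrt(2)*c)/2


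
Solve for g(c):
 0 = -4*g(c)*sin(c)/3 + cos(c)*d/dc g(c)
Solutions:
 g(c) = C1/cos(c)^(4/3)


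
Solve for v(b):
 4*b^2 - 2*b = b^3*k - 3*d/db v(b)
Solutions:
 v(b) = C1 + b^4*k/12 - 4*b^3/9 + b^2/3


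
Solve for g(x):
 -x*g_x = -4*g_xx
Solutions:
 g(x) = C1 + C2*erfi(sqrt(2)*x/4)


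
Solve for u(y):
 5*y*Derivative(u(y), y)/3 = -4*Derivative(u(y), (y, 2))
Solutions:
 u(y) = C1 + C2*erf(sqrt(30)*y/12)


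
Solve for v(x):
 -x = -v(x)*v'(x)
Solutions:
 v(x) = -sqrt(C1 + x^2)
 v(x) = sqrt(C1 + x^2)


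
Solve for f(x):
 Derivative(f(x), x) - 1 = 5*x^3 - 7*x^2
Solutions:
 f(x) = C1 + 5*x^4/4 - 7*x^3/3 + x


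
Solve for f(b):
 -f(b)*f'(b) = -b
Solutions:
 f(b) = -sqrt(C1 + b^2)
 f(b) = sqrt(C1 + b^2)


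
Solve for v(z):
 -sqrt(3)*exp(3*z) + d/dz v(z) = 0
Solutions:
 v(z) = C1 + sqrt(3)*exp(3*z)/3


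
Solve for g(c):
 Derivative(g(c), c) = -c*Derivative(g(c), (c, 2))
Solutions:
 g(c) = C1 + C2*log(c)


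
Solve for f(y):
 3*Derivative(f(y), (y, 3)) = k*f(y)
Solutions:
 f(y) = C1*exp(3^(2/3)*k^(1/3)*y/3) + C2*exp(k^(1/3)*y*(-3^(2/3) + 3*3^(1/6)*I)/6) + C3*exp(-k^(1/3)*y*(3^(2/3) + 3*3^(1/6)*I)/6)


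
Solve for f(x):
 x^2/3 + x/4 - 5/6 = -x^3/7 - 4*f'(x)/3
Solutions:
 f(x) = C1 - 3*x^4/112 - x^3/12 - 3*x^2/32 + 5*x/8


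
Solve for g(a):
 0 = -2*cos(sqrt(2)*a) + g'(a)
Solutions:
 g(a) = C1 + sqrt(2)*sin(sqrt(2)*a)


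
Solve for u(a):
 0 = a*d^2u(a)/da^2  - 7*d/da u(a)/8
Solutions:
 u(a) = C1 + C2*a^(15/8)


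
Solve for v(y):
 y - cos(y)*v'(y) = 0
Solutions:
 v(y) = C1 + Integral(y/cos(y), y)


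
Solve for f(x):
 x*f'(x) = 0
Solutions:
 f(x) = C1


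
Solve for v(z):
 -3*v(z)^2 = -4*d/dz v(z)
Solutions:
 v(z) = -4/(C1 + 3*z)


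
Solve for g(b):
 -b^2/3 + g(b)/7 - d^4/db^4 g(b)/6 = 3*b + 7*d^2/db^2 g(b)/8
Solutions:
 g(b) = C1*exp(-sqrt(14)*b*sqrt(-147 + sqrt(24297))/28) + C2*exp(sqrt(14)*b*sqrt(-147 + sqrt(24297))/28) + C3*sin(sqrt(14)*b*sqrt(147 + sqrt(24297))/28) + C4*cos(sqrt(14)*b*sqrt(147 + sqrt(24297))/28) + 7*b^2/3 + 21*b + 343/12


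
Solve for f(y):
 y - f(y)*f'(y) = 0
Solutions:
 f(y) = -sqrt(C1 + y^2)
 f(y) = sqrt(C1 + y^2)


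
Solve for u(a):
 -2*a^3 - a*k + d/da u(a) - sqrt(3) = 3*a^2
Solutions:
 u(a) = C1 + a^4/2 + a^3 + a^2*k/2 + sqrt(3)*a


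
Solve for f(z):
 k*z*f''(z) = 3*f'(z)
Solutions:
 f(z) = C1 + z^(((re(k) + 3)*re(k) + im(k)^2)/(re(k)^2 + im(k)^2))*(C2*sin(3*log(z)*Abs(im(k))/(re(k)^2 + im(k)^2)) + C3*cos(3*log(z)*im(k)/(re(k)^2 + im(k)^2)))


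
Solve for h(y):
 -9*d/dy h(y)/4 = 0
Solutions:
 h(y) = C1


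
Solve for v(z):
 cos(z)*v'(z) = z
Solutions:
 v(z) = C1 + Integral(z/cos(z), z)


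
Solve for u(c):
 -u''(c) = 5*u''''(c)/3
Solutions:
 u(c) = C1 + C2*c + C3*sin(sqrt(15)*c/5) + C4*cos(sqrt(15)*c/5)


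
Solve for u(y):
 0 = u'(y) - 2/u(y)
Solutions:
 u(y) = -sqrt(C1 + 4*y)
 u(y) = sqrt(C1 + 4*y)


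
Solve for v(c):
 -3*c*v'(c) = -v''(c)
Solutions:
 v(c) = C1 + C2*erfi(sqrt(6)*c/2)


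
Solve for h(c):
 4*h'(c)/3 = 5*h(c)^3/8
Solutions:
 h(c) = -4*sqrt(-1/(C1 + 15*c))
 h(c) = 4*sqrt(-1/(C1 + 15*c))


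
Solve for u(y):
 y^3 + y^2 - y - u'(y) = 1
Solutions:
 u(y) = C1 + y^4/4 + y^3/3 - y^2/2 - y


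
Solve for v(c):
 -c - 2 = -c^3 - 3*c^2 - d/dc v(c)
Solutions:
 v(c) = C1 - c^4/4 - c^3 + c^2/2 + 2*c


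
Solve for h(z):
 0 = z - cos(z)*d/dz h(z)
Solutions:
 h(z) = C1 + Integral(z/cos(z), z)


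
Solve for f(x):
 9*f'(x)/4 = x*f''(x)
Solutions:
 f(x) = C1 + C2*x^(13/4)


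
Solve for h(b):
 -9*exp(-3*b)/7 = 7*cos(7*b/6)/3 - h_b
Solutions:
 h(b) = C1 + 2*sin(7*b/6) - 3*exp(-3*b)/7


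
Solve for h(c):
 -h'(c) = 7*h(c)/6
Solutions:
 h(c) = C1*exp(-7*c/6)


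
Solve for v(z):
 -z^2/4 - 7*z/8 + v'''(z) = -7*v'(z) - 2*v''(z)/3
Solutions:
 v(z) = C1 + z^3/84 + 139*z^2/2352 - 265*z/12348 + (C2*sin(sqrt(62)*z/3) + C3*cos(sqrt(62)*z/3))*exp(-z/3)


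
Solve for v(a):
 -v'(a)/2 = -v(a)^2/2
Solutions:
 v(a) = -1/(C1 + a)


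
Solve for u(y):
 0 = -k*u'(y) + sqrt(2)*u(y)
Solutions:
 u(y) = C1*exp(sqrt(2)*y/k)


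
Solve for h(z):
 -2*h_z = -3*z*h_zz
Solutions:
 h(z) = C1 + C2*z^(5/3)


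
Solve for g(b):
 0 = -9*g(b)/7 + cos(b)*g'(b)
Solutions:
 g(b) = C1*(sin(b) + 1)^(9/14)/(sin(b) - 1)^(9/14)


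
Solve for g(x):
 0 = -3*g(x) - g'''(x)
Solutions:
 g(x) = C3*exp(-3^(1/3)*x) + (C1*sin(3^(5/6)*x/2) + C2*cos(3^(5/6)*x/2))*exp(3^(1/3)*x/2)


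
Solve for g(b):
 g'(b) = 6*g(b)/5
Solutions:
 g(b) = C1*exp(6*b/5)


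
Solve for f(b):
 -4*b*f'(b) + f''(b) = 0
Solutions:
 f(b) = C1 + C2*erfi(sqrt(2)*b)


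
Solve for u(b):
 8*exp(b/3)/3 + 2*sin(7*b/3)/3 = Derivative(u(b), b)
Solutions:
 u(b) = C1 + 8*exp(b/3) - 2*cos(7*b/3)/7


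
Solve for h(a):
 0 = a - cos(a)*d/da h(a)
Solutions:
 h(a) = C1 + Integral(a/cos(a), a)


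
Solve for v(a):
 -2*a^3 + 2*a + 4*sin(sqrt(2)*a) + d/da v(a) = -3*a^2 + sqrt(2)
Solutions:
 v(a) = C1 + a^4/2 - a^3 - a^2 + sqrt(2)*a + 2*sqrt(2)*cos(sqrt(2)*a)


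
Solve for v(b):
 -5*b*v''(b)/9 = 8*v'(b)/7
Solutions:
 v(b) = C1 + C2/b^(37/35)


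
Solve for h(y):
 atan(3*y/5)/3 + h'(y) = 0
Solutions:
 h(y) = C1 - y*atan(3*y/5)/3 + 5*log(9*y^2 + 25)/18


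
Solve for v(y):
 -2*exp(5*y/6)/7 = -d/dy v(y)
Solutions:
 v(y) = C1 + 12*exp(5*y/6)/35


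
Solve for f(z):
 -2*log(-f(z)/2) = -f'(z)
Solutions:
 -Integral(1/(log(-_y) - log(2)), (_y, f(z)))/2 = C1 - z


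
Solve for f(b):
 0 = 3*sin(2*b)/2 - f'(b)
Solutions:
 f(b) = C1 - 3*cos(2*b)/4


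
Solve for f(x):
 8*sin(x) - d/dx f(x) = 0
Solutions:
 f(x) = C1 - 8*cos(x)


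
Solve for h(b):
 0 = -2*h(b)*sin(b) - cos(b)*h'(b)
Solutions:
 h(b) = C1*cos(b)^2


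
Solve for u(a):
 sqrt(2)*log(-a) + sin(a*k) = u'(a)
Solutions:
 u(a) = C1 + sqrt(2)*a*(log(-a) - 1) + Piecewise((-cos(a*k)/k, Ne(k, 0)), (0, True))


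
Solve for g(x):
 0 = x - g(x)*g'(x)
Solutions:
 g(x) = -sqrt(C1 + x^2)
 g(x) = sqrt(C1 + x^2)


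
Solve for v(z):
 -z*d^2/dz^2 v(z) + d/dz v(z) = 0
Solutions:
 v(z) = C1 + C2*z^2


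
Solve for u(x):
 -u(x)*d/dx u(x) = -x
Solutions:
 u(x) = -sqrt(C1 + x^2)
 u(x) = sqrt(C1 + x^2)


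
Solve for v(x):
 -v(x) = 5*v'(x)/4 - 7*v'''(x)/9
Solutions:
 v(x) = C1*exp(-21^(1/3)*x*(5*21^(1/3)/(sqrt(4431) + 84)^(1/3) + (sqrt(4431) + 84)^(1/3))/28)*sin(3^(1/6)*7^(1/3)*x*(-3^(2/3)*(sqrt(4431) + 84)^(1/3) + 15*7^(1/3)/(sqrt(4431) + 84)^(1/3))/28) + C2*exp(-21^(1/3)*x*(5*21^(1/3)/(sqrt(4431) + 84)^(1/3) + (sqrt(4431) + 84)^(1/3))/28)*cos(3^(1/6)*7^(1/3)*x*(-3^(2/3)*(sqrt(4431) + 84)^(1/3) + 15*7^(1/3)/(sqrt(4431) + 84)^(1/3))/28) + C3*exp(21^(1/3)*x*(5*21^(1/3)/(sqrt(4431) + 84)^(1/3) + (sqrt(4431) + 84)^(1/3))/14)


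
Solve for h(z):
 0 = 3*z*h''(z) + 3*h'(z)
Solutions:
 h(z) = C1 + C2*log(z)


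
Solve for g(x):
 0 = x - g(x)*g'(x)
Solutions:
 g(x) = -sqrt(C1 + x^2)
 g(x) = sqrt(C1 + x^2)


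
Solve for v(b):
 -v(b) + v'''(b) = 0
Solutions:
 v(b) = C3*exp(b) + (C1*sin(sqrt(3)*b/2) + C2*cos(sqrt(3)*b/2))*exp(-b/2)


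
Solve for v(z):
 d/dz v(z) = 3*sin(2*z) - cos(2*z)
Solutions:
 v(z) = C1 - sin(2*z)/2 - 3*cos(2*z)/2


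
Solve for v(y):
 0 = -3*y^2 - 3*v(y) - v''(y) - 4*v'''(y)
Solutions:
 v(y) = C3*exp(-y) - y^2 + (C1*sin(sqrt(39)*y/8) + C2*cos(sqrt(39)*y/8))*exp(3*y/8) + 2/3


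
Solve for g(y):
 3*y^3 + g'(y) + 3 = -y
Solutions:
 g(y) = C1 - 3*y^4/4 - y^2/2 - 3*y


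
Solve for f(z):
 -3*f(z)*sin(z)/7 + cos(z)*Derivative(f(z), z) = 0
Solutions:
 f(z) = C1/cos(z)^(3/7)


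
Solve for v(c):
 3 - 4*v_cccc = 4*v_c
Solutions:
 v(c) = C1 + C4*exp(-c) + 3*c/4 + (C2*sin(sqrt(3)*c/2) + C3*cos(sqrt(3)*c/2))*exp(c/2)


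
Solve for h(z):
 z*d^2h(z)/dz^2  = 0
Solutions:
 h(z) = C1 + C2*z


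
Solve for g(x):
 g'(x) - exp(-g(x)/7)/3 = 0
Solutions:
 g(x) = 7*log(C1 + x/21)


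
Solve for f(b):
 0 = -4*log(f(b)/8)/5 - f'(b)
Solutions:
 -5*Integral(1/(-log(_y) + 3*log(2)), (_y, f(b)))/4 = C1 - b


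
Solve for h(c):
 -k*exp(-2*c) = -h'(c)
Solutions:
 h(c) = C1 - k*exp(-2*c)/2


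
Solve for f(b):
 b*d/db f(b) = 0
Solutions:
 f(b) = C1


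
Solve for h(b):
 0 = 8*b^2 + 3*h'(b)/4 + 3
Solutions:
 h(b) = C1 - 32*b^3/9 - 4*b


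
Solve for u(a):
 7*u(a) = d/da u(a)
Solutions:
 u(a) = C1*exp(7*a)


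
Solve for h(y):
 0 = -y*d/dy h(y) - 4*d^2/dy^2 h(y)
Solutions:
 h(y) = C1 + C2*erf(sqrt(2)*y/4)


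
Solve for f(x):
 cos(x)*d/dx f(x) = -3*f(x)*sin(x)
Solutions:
 f(x) = C1*cos(x)^3


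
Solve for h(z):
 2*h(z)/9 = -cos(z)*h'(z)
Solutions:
 h(z) = C1*(sin(z) - 1)^(1/9)/(sin(z) + 1)^(1/9)


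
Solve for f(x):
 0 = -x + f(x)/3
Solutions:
 f(x) = 3*x


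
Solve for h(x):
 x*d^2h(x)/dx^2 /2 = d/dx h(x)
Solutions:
 h(x) = C1 + C2*x^3


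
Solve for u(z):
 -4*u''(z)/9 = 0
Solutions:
 u(z) = C1 + C2*z


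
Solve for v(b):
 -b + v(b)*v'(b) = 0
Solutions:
 v(b) = -sqrt(C1 + b^2)
 v(b) = sqrt(C1 + b^2)


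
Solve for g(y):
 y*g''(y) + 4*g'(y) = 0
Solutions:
 g(y) = C1 + C2/y^3


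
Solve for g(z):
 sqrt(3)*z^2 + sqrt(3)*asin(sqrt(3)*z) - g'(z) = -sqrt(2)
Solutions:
 g(z) = C1 + sqrt(3)*z^3/3 + sqrt(2)*z + sqrt(3)*(z*asin(sqrt(3)*z) + sqrt(3)*sqrt(1 - 3*z^2)/3)


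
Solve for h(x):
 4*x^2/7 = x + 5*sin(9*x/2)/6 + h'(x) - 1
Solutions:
 h(x) = C1 + 4*x^3/21 - x^2/2 + x + 5*cos(9*x/2)/27


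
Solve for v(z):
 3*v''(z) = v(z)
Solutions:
 v(z) = C1*exp(-sqrt(3)*z/3) + C2*exp(sqrt(3)*z/3)


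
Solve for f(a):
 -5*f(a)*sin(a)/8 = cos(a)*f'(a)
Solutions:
 f(a) = C1*cos(a)^(5/8)


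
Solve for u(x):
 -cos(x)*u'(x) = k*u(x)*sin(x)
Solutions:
 u(x) = C1*exp(k*log(cos(x)))


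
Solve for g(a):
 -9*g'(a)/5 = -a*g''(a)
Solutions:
 g(a) = C1 + C2*a^(14/5)


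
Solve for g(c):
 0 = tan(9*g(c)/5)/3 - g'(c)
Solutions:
 g(c) = -5*asin(C1*exp(3*c/5))/9 + 5*pi/9
 g(c) = 5*asin(C1*exp(3*c/5))/9


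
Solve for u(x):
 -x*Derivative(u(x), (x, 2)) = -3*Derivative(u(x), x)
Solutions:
 u(x) = C1 + C2*x^4


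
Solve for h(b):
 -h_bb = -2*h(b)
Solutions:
 h(b) = C1*exp(-sqrt(2)*b) + C2*exp(sqrt(2)*b)


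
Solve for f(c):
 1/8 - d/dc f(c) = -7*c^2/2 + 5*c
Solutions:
 f(c) = C1 + 7*c^3/6 - 5*c^2/2 + c/8


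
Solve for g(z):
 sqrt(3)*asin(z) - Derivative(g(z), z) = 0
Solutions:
 g(z) = C1 + sqrt(3)*(z*asin(z) + sqrt(1 - z^2))


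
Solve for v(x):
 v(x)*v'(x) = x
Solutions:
 v(x) = -sqrt(C1 + x^2)
 v(x) = sqrt(C1 + x^2)


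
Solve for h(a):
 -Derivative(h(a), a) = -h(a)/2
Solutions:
 h(a) = C1*exp(a/2)


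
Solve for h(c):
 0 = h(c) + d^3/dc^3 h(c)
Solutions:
 h(c) = C3*exp(-c) + (C1*sin(sqrt(3)*c/2) + C2*cos(sqrt(3)*c/2))*exp(c/2)


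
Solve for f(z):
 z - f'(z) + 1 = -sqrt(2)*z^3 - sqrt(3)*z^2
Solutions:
 f(z) = C1 + sqrt(2)*z^4/4 + sqrt(3)*z^3/3 + z^2/2 + z


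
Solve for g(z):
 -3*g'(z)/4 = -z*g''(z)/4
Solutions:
 g(z) = C1 + C2*z^4


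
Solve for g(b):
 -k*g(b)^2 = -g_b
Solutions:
 g(b) = -1/(C1 + b*k)


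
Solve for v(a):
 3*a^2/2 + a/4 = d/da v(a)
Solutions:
 v(a) = C1 + a^3/2 + a^2/8


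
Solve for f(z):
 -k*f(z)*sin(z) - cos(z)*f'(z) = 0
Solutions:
 f(z) = C1*exp(k*log(cos(z)))


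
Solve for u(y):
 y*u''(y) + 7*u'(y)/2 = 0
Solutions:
 u(y) = C1 + C2/y^(5/2)


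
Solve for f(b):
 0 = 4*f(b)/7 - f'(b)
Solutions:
 f(b) = C1*exp(4*b/7)


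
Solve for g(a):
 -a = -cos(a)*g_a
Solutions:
 g(a) = C1 + Integral(a/cos(a), a)


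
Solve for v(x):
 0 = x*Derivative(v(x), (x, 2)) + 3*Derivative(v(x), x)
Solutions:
 v(x) = C1 + C2/x^2


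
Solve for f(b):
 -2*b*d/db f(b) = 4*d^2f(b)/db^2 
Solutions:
 f(b) = C1 + C2*erf(b/2)


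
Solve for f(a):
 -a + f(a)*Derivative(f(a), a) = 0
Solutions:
 f(a) = -sqrt(C1 + a^2)
 f(a) = sqrt(C1 + a^2)


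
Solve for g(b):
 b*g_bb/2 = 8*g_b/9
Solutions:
 g(b) = C1 + C2*b^(25/9)


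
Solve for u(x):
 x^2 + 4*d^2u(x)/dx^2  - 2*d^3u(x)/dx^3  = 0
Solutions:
 u(x) = C1 + C2*x + C3*exp(2*x) - x^4/48 - x^3/24 - x^2/16


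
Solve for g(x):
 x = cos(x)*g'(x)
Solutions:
 g(x) = C1 + Integral(x/cos(x), x)


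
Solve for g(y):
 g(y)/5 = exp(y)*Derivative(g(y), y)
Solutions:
 g(y) = C1*exp(-exp(-y)/5)


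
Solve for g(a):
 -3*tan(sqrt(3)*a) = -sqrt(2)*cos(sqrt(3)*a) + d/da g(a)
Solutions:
 g(a) = C1 + sqrt(3)*log(cos(sqrt(3)*a)) + sqrt(6)*sin(sqrt(3)*a)/3


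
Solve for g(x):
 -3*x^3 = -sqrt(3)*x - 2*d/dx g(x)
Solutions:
 g(x) = C1 + 3*x^4/8 - sqrt(3)*x^2/4


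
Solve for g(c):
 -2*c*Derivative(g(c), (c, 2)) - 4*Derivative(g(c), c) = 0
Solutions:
 g(c) = C1 + C2/c


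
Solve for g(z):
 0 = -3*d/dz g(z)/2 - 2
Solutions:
 g(z) = C1 - 4*z/3


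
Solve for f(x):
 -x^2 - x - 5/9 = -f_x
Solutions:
 f(x) = C1 + x^3/3 + x^2/2 + 5*x/9


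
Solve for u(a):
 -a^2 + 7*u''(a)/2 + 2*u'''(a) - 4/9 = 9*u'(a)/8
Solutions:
 u(a) = C1 + C2*exp(a*(-7 + sqrt(85))/8) + C3*exp(-a*(7 + sqrt(85))/8) - 8*a^3/27 - 224*a^2/81 - 15136*a/729


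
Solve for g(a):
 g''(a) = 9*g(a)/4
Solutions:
 g(a) = C1*exp(-3*a/2) + C2*exp(3*a/2)


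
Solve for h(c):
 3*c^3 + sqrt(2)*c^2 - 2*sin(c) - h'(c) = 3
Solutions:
 h(c) = C1 + 3*c^4/4 + sqrt(2)*c^3/3 - 3*c + 2*cos(c)


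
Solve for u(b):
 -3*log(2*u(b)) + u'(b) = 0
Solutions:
 -Integral(1/(log(_y) + log(2)), (_y, u(b)))/3 = C1 - b


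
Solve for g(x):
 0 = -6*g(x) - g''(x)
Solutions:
 g(x) = C1*sin(sqrt(6)*x) + C2*cos(sqrt(6)*x)


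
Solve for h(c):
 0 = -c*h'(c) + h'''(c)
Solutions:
 h(c) = C1 + Integral(C2*airyai(c) + C3*airybi(c), c)


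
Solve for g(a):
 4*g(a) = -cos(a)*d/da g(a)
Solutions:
 g(a) = C1*(sin(a)^2 - 2*sin(a) + 1)/(sin(a)^2 + 2*sin(a) + 1)


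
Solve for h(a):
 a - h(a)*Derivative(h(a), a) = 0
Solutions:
 h(a) = -sqrt(C1 + a^2)
 h(a) = sqrt(C1 + a^2)


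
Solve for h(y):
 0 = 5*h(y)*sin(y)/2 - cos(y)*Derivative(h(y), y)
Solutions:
 h(y) = C1/cos(y)^(5/2)


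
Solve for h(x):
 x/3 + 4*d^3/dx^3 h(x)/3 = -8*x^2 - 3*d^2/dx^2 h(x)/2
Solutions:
 h(x) = C1 + C2*x + C3*exp(-9*x/8) - 4*x^4/9 + 125*x^3/81 - 1000*x^2/243


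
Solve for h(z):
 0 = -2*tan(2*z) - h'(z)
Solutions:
 h(z) = C1 + log(cos(2*z))


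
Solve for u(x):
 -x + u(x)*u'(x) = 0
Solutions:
 u(x) = -sqrt(C1 + x^2)
 u(x) = sqrt(C1 + x^2)


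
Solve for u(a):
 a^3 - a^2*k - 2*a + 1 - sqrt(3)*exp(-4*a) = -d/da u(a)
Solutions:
 u(a) = C1 - a^4/4 + a^3*k/3 + a^2 - a - sqrt(3)*exp(-4*a)/4


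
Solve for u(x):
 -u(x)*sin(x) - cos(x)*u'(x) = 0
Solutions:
 u(x) = C1*cos(x)


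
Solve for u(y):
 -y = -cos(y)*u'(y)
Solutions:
 u(y) = C1 + Integral(y/cos(y), y)


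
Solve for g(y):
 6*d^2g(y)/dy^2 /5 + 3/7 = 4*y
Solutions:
 g(y) = C1 + C2*y + 5*y^3/9 - 5*y^2/28


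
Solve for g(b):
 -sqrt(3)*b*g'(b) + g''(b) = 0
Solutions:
 g(b) = C1 + C2*erfi(sqrt(2)*3^(1/4)*b/2)


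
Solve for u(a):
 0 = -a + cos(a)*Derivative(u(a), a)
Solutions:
 u(a) = C1 + Integral(a/cos(a), a)


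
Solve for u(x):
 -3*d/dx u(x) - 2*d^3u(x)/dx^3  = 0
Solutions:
 u(x) = C1 + C2*sin(sqrt(6)*x/2) + C3*cos(sqrt(6)*x/2)


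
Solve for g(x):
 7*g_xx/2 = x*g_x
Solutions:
 g(x) = C1 + C2*erfi(sqrt(7)*x/7)


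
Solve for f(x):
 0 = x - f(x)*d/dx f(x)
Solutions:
 f(x) = -sqrt(C1 + x^2)
 f(x) = sqrt(C1 + x^2)


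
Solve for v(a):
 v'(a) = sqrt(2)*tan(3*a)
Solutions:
 v(a) = C1 - sqrt(2)*log(cos(3*a))/3


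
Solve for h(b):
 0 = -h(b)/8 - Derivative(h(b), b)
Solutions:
 h(b) = C1*exp(-b/8)


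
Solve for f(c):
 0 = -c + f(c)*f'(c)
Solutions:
 f(c) = -sqrt(C1 + c^2)
 f(c) = sqrt(C1 + c^2)


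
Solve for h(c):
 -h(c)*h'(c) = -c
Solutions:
 h(c) = -sqrt(C1 + c^2)
 h(c) = sqrt(C1 + c^2)


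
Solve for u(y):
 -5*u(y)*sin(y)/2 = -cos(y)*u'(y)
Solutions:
 u(y) = C1/cos(y)^(5/2)


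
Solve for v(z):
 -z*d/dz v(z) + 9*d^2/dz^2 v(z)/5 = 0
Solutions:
 v(z) = C1 + C2*erfi(sqrt(10)*z/6)


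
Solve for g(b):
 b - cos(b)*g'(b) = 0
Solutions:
 g(b) = C1 + Integral(b/cos(b), b)


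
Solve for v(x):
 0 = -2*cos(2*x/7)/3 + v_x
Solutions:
 v(x) = C1 + 7*sin(2*x/7)/3


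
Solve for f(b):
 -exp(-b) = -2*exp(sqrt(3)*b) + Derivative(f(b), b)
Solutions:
 f(b) = C1 + 2*sqrt(3)*exp(sqrt(3)*b)/3 + exp(-b)


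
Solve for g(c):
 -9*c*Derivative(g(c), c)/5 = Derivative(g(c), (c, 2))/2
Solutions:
 g(c) = C1 + C2*erf(3*sqrt(5)*c/5)


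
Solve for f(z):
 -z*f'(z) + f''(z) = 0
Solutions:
 f(z) = C1 + C2*erfi(sqrt(2)*z/2)


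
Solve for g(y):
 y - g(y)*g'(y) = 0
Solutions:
 g(y) = -sqrt(C1 + y^2)
 g(y) = sqrt(C1 + y^2)


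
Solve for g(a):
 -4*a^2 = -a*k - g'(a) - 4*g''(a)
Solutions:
 g(a) = C1 + C2*exp(-a/4) + 4*a^3/3 - a^2*k/2 - 16*a^2 + 4*a*k + 128*a


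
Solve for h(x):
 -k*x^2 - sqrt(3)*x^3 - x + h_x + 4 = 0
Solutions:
 h(x) = C1 + k*x^3/3 + sqrt(3)*x^4/4 + x^2/2 - 4*x


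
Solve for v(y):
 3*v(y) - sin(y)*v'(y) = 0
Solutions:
 v(y) = C1*(cos(y) - 1)^(3/2)/(cos(y) + 1)^(3/2)


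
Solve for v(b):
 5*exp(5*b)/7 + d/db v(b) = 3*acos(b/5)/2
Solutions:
 v(b) = C1 + 3*b*acos(b/5)/2 - 3*sqrt(25 - b^2)/2 - exp(5*b)/7


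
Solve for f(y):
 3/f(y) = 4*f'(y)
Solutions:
 f(y) = -sqrt(C1 + 6*y)/2
 f(y) = sqrt(C1 + 6*y)/2


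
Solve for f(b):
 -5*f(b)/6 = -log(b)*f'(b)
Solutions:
 f(b) = C1*exp(5*li(b)/6)


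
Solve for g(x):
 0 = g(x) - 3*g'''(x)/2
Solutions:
 g(x) = C3*exp(2^(1/3)*3^(2/3)*x/3) + (C1*sin(2^(1/3)*3^(1/6)*x/2) + C2*cos(2^(1/3)*3^(1/6)*x/2))*exp(-2^(1/3)*3^(2/3)*x/6)


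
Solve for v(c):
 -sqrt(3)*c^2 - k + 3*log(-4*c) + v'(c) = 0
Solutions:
 v(c) = C1 + sqrt(3)*c^3/3 + c*(k - 6*log(2) + 3) - 3*c*log(-c)


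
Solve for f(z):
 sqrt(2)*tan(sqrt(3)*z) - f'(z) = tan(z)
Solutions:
 f(z) = C1 + log(cos(z)) - sqrt(6)*log(cos(sqrt(3)*z))/3


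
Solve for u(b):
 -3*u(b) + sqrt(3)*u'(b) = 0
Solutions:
 u(b) = C1*exp(sqrt(3)*b)


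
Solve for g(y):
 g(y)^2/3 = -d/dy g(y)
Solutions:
 g(y) = 3/(C1 + y)


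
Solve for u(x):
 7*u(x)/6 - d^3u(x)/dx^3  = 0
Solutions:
 u(x) = C3*exp(6^(2/3)*7^(1/3)*x/6) + (C1*sin(2^(2/3)*3^(1/6)*7^(1/3)*x/4) + C2*cos(2^(2/3)*3^(1/6)*7^(1/3)*x/4))*exp(-6^(2/3)*7^(1/3)*x/12)


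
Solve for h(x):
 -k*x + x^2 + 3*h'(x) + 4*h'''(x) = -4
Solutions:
 h(x) = C1 + C2*sin(sqrt(3)*x/2) + C3*cos(sqrt(3)*x/2) + k*x^2/6 - x^3/9 - 4*x/9


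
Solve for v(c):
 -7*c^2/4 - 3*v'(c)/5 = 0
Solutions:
 v(c) = C1 - 35*c^3/36


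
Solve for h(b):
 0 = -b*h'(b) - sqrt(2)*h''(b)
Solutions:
 h(b) = C1 + C2*erf(2^(1/4)*b/2)


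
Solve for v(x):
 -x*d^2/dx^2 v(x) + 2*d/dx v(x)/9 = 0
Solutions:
 v(x) = C1 + C2*x^(11/9)


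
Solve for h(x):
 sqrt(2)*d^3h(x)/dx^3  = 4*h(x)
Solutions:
 h(x) = C3*exp(sqrt(2)*x) + (C1*sin(sqrt(6)*x/2) + C2*cos(sqrt(6)*x/2))*exp(-sqrt(2)*x/2)


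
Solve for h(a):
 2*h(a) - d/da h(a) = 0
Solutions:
 h(a) = C1*exp(2*a)


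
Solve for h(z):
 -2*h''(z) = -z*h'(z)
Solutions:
 h(z) = C1 + C2*erfi(z/2)


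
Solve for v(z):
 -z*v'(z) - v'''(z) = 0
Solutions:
 v(z) = C1 + Integral(C2*airyai(-z) + C3*airybi(-z), z)


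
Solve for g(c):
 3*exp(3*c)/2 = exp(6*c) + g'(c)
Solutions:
 g(c) = C1 - exp(6*c)/6 + exp(3*c)/2


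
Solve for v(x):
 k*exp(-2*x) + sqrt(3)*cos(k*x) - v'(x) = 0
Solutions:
 v(x) = C1 - k*exp(-2*x)/2 + sqrt(3)*sin(k*x)/k


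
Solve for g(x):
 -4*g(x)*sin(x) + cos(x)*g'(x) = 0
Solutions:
 g(x) = C1/cos(x)^4


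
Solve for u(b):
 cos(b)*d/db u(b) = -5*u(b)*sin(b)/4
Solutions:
 u(b) = C1*cos(b)^(5/4)


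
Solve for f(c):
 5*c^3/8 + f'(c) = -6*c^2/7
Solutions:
 f(c) = C1 - 5*c^4/32 - 2*c^3/7


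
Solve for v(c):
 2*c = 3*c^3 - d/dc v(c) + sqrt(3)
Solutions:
 v(c) = C1 + 3*c^4/4 - c^2 + sqrt(3)*c


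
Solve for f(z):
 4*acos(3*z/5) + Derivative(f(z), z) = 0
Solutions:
 f(z) = C1 - 4*z*acos(3*z/5) + 4*sqrt(25 - 9*z^2)/3


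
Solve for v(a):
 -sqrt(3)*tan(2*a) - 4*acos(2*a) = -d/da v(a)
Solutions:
 v(a) = C1 + 4*a*acos(2*a) - 2*sqrt(1 - 4*a^2) - sqrt(3)*log(cos(2*a))/2


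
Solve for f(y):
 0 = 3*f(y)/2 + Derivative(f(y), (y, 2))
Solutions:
 f(y) = C1*sin(sqrt(6)*y/2) + C2*cos(sqrt(6)*y/2)


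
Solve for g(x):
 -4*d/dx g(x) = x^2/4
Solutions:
 g(x) = C1 - x^3/48


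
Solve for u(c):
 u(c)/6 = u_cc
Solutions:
 u(c) = C1*exp(-sqrt(6)*c/6) + C2*exp(sqrt(6)*c/6)


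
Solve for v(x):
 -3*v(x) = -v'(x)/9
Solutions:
 v(x) = C1*exp(27*x)


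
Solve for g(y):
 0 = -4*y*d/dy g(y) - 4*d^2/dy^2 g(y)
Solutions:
 g(y) = C1 + C2*erf(sqrt(2)*y/2)


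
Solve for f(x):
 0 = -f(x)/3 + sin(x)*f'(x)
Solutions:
 f(x) = C1*(cos(x) - 1)^(1/6)/(cos(x) + 1)^(1/6)


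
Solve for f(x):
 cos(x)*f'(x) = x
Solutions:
 f(x) = C1 + Integral(x/cos(x), x)


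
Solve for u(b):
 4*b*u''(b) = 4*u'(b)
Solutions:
 u(b) = C1 + C2*b^2


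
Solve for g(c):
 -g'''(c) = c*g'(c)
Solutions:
 g(c) = C1 + Integral(C2*airyai(-c) + C3*airybi(-c), c)


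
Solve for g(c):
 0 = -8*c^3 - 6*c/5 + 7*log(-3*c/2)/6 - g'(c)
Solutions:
 g(c) = C1 - 2*c^4 - 3*c^2/5 + 7*c*log(-c)/6 + 7*c*(-1 - log(2) + log(3))/6


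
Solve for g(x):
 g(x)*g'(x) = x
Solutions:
 g(x) = -sqrt(C1 + x^2)
 g(x) = sqrt(C1 + x^2)


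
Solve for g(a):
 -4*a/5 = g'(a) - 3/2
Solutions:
 g(a) = C1 - 2*a^2/5 + 3*a/2


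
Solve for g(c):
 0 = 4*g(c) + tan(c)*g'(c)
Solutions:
 g(c) = C1/sin(c)^4


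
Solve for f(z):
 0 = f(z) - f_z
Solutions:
 f(z) = C1*exp(z)


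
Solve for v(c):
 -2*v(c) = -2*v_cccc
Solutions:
 v(c) = C1*exp(-c) + C2*exp(c) + C3*sin(c) + C4*cos(c)


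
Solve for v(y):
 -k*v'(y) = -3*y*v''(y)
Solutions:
 v(y) = C1 + y^(re(k)/3 + 1)*(C2*sin(log(y)*Abs(im(k))/3) + C3*cos(log(y)*im(k)/3))


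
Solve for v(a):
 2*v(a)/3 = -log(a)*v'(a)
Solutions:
 v(a) = C1*exp(-2*li(a)/3)


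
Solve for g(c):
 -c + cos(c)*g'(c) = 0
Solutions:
 g(c) = C1 + Integral(c/cos(c), c)


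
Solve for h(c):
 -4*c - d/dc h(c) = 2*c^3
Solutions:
 h(c) = C1 - c^4/2 - 2*c^2


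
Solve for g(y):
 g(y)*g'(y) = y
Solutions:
 g(y) = -sqrt(C1 + y^2)
 g(y) = sqrt(C1 + y^2)


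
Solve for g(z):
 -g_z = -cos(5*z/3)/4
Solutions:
 g(z) = C1 + 3*sin(5*z/3)/20


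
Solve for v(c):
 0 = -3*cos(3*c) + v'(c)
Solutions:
 v(c) = C1 + sin(3*c)


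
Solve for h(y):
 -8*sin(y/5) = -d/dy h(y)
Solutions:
 h(y) = C1 - 40*cos(y/5)


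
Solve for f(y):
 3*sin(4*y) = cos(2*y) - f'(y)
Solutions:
 f(y) = C1 + sin(2*y)/2 + 3*cos(4*y)/4


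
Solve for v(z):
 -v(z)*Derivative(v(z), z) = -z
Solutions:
 v(z) = -sqrt(C1 + z^2)
 v(z) = sqrt(C1 + z^2)


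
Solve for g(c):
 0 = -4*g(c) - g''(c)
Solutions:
 g(c) = C1*sin(2*c) + C2*cos(2*c)


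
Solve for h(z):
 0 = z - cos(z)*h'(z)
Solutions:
 h(z) = C1 + Integral(z/cos(z), z)


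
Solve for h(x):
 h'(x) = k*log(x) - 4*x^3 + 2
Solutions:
 h(x) = C1 + k*x*log(x) - k*x - x^4 + 2*x


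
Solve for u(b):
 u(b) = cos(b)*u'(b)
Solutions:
 u(b) = C1*sqrt(sin(b) + 1)/sqrt(sin(b) - 1)


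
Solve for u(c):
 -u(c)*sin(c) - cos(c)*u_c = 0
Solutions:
 u(c) = C1*cos(c)


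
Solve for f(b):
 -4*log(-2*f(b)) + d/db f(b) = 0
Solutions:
 -Integral(1/(log(-_y) + log(2)), (_y, f(b)))/4 = C1 - b


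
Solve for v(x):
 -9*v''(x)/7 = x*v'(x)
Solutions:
 v(x) = C1 + C2*erf(sqrt(14)*x/6)


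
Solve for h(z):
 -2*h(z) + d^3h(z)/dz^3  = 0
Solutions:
 h(z) = C3*exp(2^(1/3)*z) + (C1*sin(2^(1/3)*sqrt(3)*z/2) + C2*cos(2^(1/3)*sqrt(3)*z/2))*exp(-2^(1/3)*z/2)


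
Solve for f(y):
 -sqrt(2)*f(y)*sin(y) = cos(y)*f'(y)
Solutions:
 f(y) = C1*cos(y)^(sqrt(2))


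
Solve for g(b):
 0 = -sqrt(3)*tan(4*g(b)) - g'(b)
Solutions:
 g(b) = -asin(C1*exp(-4*sqrt(3)*b))/4 + pi/4
 g(b) = asin(C1*exp(-4*sqrt(3)*b))/4


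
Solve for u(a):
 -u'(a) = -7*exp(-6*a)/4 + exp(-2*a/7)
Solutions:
 u(a) = C1 - 7*exp(-6*a)/24 + 7*exp(-2*a/7)/2


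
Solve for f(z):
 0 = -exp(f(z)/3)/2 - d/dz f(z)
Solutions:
 f(z) = 3*log(1/(C1 + z)) + 3*log(6)


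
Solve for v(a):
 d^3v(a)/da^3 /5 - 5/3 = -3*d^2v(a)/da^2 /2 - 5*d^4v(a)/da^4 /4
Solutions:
 v(a) = C1 + C2*a + 5*a^2/9 + (C3*sin(sqrt(746)*a/25) + C4*cos(sqrt(746)*a/25))*exp(-2*a/25)


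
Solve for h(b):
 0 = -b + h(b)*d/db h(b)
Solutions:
 h(b) = -sqrt(C1 + b^2)
 h(b) = sqrt(C1 + b^2)


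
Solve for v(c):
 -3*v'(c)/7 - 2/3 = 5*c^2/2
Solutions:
 v(c) = C1 - 35*c^3/18 - 14*c/9


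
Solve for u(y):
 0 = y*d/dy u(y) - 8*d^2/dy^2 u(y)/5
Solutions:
 u(y) = C1 + C2*erfi(sqrt(5)*y/4)


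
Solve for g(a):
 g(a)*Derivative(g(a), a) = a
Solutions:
 g(a) = -sqrt(C1 + a^2)
 g(a) = sqrt(C1 + a^2)


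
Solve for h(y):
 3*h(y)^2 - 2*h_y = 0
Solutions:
 h(y) = -2/(C1 + 3*y)


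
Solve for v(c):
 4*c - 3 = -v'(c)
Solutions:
 v(c) = C1 - 2*c^2 + 3*c


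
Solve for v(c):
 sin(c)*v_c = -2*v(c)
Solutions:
 v(c) = C1*(cos(c) + 1)/(cos(c) - 1)


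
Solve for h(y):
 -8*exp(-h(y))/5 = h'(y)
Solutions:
 h(y) = log(C1 - 8*y/5)


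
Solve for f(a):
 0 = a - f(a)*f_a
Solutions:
 f(a) = -sqrt(C1 + a^2)
 f(a) = sqrt(C1 + a^2)


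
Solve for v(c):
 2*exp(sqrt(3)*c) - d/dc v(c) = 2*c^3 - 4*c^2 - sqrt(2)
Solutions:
 v(c) = C1 - c^4/2 + 4*c^3/3 + sqrt(2)*c + 2*sqrt(3)*exp(sqrt(3)*c)/3


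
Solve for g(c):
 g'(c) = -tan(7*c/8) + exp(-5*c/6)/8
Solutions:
 g(c) = C1 - 4*log(tan(7*c/8)^2 + 1)/7 - 3*exp(-5*c/6)/20


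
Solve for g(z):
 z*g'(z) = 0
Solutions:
 g(z) = C1


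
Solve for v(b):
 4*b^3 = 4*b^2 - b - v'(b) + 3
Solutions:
 v(b) = C1 - b^4 + 4*b^3/3 - b^2/2 + 3*b


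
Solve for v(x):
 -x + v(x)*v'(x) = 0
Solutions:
 v(x) = -sqrt(C1 + x^2)
 v(x) = sqrt(C1 + x^2)


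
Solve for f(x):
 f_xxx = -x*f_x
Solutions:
 f(x) = C1 + Integral(C2*airyai(-x) + C3*airybi(-x), x)


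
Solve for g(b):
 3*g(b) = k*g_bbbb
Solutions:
 g(b) = C1*exp(-3^(1/4)*b*(1/k)^(1/4)) + C2*exp(3^(1/4)*b*(1/k)^(1/4)) + C3*exp(-3^(1/4)*I*b*(1/k)^(1/4)) + C4*exp(3^(1/4)*I*b*(1/k)^(1/4))


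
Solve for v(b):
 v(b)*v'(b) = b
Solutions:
 v(b) = -sqrt(C1 + b^2)
 v(b) = sqrt(C1 + b^2)


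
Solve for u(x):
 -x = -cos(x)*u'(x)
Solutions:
 u(x) = C1 + Integral(x/cos(x), x)


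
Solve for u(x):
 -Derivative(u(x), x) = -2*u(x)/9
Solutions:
 u(x) = C1*exp(2*x/9)


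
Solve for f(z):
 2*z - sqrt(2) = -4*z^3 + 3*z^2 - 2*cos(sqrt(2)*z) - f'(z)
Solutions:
 f(z) = C1 - z^4 + z^3 - z^2 + sqrt(2)*z - sqrt(2)*sin(sqrt(2)*z)


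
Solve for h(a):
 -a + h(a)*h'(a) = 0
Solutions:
 h(a) = -sqrt(C1 + a^2)
 h(a) = sqrt(C1 + a^2)


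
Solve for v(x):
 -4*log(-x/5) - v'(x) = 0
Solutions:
 v(x) = C1 - 4*x*log(-x) + 4*x*(1 + log(5))


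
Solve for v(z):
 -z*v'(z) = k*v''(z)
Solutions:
 v(z) = C1 + C2*sqrt(k)*erf(sqrt(2)*z*sqrt(1/k)/2)


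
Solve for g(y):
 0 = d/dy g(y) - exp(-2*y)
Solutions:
 g(y) = C1 - exp(-2*y)/2


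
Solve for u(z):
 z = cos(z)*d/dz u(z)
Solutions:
 u(z) = C1 + Integral(z/cos(z), z)


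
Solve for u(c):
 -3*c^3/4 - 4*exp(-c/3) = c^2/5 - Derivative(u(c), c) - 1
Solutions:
 u(c) = C1 + 3*c^4/16 + c^3/15 - c - 12*exp(-c/3)


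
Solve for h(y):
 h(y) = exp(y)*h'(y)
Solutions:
 h(y) = C1*exp(-exp(-y))


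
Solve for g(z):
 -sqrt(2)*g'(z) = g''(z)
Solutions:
 g(z) = C1 + C2*exp(-sqrt(2)*z)


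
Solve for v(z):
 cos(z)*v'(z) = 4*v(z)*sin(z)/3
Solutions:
 v(z) = C1/cos(z)^(4/3)


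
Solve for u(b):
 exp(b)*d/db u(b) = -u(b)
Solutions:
 u(b) = C1*exp(exp(-b))


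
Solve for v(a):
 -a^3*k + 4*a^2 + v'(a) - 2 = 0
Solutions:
 v(a) = C1 + a^4*k/4 - 4*a^3/3 + 2*a


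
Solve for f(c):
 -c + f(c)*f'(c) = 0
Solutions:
 f(c) = -sqrt(C1 + c^2)
 f(c) = sqrt(C1 + c^2)


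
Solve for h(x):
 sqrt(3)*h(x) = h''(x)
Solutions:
 h(x) = C1*exp(-3^(1/4)*x) + C2*exp(3^(1/4)*x)


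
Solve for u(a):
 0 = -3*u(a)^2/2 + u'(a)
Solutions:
 u(a) = -2/(C1 + 3*a)


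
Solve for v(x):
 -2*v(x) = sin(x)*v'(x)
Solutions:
 v(x) = C1*(cos(x) + 1)/(cos(x) - 1)


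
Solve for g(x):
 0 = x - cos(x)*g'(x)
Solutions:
 g(x) = C1 + Integral(x/cos(x), x)


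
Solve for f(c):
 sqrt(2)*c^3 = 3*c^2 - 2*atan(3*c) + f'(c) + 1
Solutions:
 f(c) = C1 + sqrt(2)*c^4/4 - c^3 + 2*c*atan(3*c) - c - log(9*c^2 + 1)/3


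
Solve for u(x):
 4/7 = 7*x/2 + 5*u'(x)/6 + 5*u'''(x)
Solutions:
 u(x) = C1 + C2*sin(sqrt(6)*x/6) + C3*cos(sqrt(6)*x/6) - 21*x^2/10 + 24*x/35


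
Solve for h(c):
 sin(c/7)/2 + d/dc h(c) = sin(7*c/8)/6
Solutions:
 h(c) = C1 + 7*cos(c/7)/2 - 4*cos(7*c/8)/21


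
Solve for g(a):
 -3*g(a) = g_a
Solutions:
 g(a) = C1*exp(-3*a)


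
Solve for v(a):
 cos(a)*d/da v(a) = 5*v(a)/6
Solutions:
 v(a) = C1*(sin(a) + 1)^(5/12)/(sin(a) - 1)^(5/12)


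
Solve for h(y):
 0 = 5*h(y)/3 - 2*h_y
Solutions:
 h(y) = C1*exp(5*y/6)


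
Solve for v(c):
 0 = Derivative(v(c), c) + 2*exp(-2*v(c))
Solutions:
 v(c) = log(-sqrt(C1 - 4*c))
 v(c) = log(C1 - 4*c)/2


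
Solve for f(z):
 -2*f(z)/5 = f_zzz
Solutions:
 f(z) = C3*exp(-2^(1/3)*5^(2/3)*z/5) + (C1*sin(2^(1/3)*sqrt(3)*5^(2/3)*z/10) + C2*cos(2^(1/3)*sqrt(3)*5^(2/3)*z/10))*exp(2^(1/3)*5^(2/3)*z/10)


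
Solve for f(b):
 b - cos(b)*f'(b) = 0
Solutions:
 f(b) = C1 + Integral(b/cos(b), b)


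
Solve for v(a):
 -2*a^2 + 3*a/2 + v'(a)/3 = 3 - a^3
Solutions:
 v(a) = C1 - 3*a^4/4 + 2*a^3 - 9*a^2/4 + 9*a


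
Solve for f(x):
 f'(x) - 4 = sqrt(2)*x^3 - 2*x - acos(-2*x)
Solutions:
 f(x) = C1 + sqrt(2)*x^4/4 - x^2 - x*acos(-2*x) + 4*x - sqrt(1 - 4*x^2)/2


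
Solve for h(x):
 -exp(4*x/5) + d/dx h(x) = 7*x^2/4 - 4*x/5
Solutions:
 h(x) = C1 + 7*x^3/12 - 2*x^2/5 + 5*exp(4*x/5)/4


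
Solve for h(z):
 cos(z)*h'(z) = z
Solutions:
 h(z) = C1 + Integral(z/cos(z), z)


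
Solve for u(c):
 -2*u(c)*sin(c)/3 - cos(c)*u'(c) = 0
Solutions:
 u(c) = C1*cos(c)^(2/3)


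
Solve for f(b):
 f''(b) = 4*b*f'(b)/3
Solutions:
 f(b) = C1 + C2*erfi(sqrt(6)*b/3)


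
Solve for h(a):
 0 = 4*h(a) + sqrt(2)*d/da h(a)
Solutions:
 h(a) = C1*exp(-2*sqrt(2)*a)


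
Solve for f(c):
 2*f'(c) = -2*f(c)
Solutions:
 f(c) = C1*exp(-c)


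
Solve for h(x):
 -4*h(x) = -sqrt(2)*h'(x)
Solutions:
 h(x) = C1*exp(2*sqrt(2)*x)


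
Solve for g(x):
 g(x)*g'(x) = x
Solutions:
 g(x) = -sqrt(C1 + x^2)
 g(x) = sqrt(C1 + x^2)


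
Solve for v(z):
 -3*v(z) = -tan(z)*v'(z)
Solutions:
 v(z) = C1*sin(z)^3


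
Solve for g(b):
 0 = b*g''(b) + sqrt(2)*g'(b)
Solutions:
 g(b) = C1 + C2*b^(1 - sqrt(2))


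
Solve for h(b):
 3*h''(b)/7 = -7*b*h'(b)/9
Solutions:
 h(b) = C1 + C2*erf(7*sqrt(6)*b/18)


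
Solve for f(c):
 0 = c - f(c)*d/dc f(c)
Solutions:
 f(c) = -sqrt(C1 + c^2)
 f(c) = sqrt(C1 + c^2)


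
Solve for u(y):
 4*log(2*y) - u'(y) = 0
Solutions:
 u(y) = C1 + 4*y*log(y) - 4*y + y*log(16)


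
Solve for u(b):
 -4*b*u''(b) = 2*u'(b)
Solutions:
 u(b) = C1 + C2*sqrt(b)


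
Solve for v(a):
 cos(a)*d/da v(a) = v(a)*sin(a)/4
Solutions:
 v(a) = C1/cos(a)^(1/4)


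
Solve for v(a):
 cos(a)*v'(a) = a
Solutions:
 v(a) = C1 + Integral(a/cos(a), a)


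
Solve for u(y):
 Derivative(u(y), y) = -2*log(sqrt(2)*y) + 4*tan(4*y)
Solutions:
 u(y) = C1 - 2*y*log(y) - y*log(2) + 2*y - log(cos(4*y))


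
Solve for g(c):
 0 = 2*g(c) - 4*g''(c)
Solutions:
 g(c) = C1*exp(-sqrt(2)*c/2) + C2*exp(sqrt(2)*c/2)


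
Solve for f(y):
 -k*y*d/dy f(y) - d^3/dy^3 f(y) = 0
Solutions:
 f(y) = C1 + Integral(C2*airyai(y*(-k)^(1/3)) + C3*airybi(y*(-k)^(1/3)), y)


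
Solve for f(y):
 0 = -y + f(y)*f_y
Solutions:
 f(y) = -sqrt(C1 + y^2)
 f(y) = sqrt(C1 + y^2)


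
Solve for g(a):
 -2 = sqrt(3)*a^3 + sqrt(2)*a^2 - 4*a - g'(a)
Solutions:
 g(a) = C1 + sqrt(3)*a^4/4 + sqrt(2)*a^3/3 - 2*a^2 + 2*a


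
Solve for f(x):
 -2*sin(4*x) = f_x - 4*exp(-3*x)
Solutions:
 f(x) = C1 + cos(4*x)/2 - 4*exp(-3*x)/3


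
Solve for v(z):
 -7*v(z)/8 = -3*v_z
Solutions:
 v(z) = C1*exp(7*z/24)


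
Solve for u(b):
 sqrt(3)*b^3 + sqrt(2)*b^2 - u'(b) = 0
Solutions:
 u(b) = C1 + sqrt(3)*b^4/4 + sqrt(2)*b^3/3


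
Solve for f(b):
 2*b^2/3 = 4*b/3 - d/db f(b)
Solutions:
 f(b) = C1 - 2*b^3/9 + 2*b^2/3


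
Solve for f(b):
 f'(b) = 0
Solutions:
 f(b) = C1


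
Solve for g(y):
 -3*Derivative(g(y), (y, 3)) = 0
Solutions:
 g(y) = C1 + C2*y + C3*y^2


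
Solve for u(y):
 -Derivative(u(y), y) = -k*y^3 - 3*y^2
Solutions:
 u(y) = C1 + k*y^4/4 + y^3


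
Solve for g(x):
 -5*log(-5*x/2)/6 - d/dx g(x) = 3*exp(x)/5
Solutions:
 g(x) = C1 - 5*x*log(-x)/6 + 5*x*(-log(5) + log(2) + 1)/6 - 3*exp(x)/5


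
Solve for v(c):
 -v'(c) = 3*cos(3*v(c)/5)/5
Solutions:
 3*c/5 - 5*log(sin(3*v(c)/5) - 1)/6 + 5*log(sin(3*v(c)/5) + 1)/6 = C1


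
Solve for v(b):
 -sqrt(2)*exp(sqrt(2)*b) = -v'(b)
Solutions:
 v(b) = C1 + exp(sqrt(2)*b)


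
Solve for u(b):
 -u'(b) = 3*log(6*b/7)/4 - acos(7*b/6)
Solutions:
 u(b) = C1 - 3*b*log(b)/4 + b*acos(7*b/6) - 3*b*log(6)/4 + 3*b/4 + 3*b*log(7)/4 - sqrt(36 - 49*b^2)/7


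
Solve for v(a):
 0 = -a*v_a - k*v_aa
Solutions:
 v(a) = C1 + C2*sqrt(k)*erf(sqrt(2)*a*sqrt(1/k)/2)


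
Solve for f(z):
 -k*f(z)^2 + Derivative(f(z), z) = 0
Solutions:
 f(z) = -1/(C1 + k*z)


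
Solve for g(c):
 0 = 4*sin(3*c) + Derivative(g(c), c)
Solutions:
 g(c) = C1 + 4*cos(3*c)/3


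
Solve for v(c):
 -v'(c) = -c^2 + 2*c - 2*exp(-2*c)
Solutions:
 v(c) = C1 + c^3/3 - c^2 - exp(-2*c)


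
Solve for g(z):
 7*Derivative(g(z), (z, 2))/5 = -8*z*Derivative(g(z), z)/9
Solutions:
 g(z) = C1 + C2*erf(2*sqrt(35)*z/21)


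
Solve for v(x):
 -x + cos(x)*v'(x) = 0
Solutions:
 v(x) = C1 + Integral(x/cos(x), x)


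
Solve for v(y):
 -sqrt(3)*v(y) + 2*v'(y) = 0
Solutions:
 v(y) = C1*exp(sqrt(3)*y/2)


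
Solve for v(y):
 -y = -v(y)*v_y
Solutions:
 v(y) = -sqrt(C1 + y^2)
 v(y) = sqrt(C1 + y^2)


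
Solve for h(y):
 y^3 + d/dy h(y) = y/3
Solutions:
 h(y) = C1 - y^4/4 + y^2/6


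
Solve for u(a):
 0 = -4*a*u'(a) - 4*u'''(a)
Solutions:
 u(a) = C1 + Integral(C2*airyai(-a) + C3*airybi(-a), a)


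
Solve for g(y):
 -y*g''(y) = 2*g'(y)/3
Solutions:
 g(y) = C1 + C2*y^(1/3)


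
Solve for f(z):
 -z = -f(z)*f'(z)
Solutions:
 f(z) = -sqrt(C1 + z^2)
 f(z) = sqrt(C1 + z^2)


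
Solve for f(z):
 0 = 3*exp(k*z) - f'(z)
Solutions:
 f(z) = C1 + 3*exp(k*z)/k


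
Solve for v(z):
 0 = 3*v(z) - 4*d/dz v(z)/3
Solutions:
 v(z) = C1*exp(9*z/4)


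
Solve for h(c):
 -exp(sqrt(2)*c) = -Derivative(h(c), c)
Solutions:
 h(c) = C1 + sqrt(2)*exp(sqrt(2)*c)/2


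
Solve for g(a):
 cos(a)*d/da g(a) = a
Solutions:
 g(a) = C1 + Integral(a/cos(a), a)


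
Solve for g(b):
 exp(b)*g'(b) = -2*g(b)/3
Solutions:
 g(b) = C1*exp(2*exp(-b)/3)


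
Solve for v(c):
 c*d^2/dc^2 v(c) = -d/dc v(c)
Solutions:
 v(c) = C1 + C2*log(c)


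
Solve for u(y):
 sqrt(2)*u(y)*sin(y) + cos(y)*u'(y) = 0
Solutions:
 u(y) = C1*cos(y)^(sqrt(2))


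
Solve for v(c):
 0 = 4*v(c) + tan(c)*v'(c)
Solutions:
 v(c) = C1/sin(c)^4


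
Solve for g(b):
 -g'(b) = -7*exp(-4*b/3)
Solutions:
 g(b) = C1 - 21*exp(-4*b/3)/4


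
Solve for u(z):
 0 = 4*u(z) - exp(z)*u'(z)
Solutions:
 u(z) = C1*exp(-4*exp(-z))


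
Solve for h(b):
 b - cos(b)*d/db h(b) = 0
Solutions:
 h(b) = C1 + Integral(b/cos(b), b)


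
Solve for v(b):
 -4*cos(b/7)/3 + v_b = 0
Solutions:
 v(b) = C1 + 28*sin(b/7)/3


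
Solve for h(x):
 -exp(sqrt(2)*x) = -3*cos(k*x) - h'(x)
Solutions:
 h(x) = C1 + sqrt(2)*exp(sqrt(2)*x)/2 - 3*sin(k*x)/k


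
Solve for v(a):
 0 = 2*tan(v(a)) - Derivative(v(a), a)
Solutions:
 v(a) = pi - asin(C1*exp(2*a))
 v(a) = asin(C1*exp(2*a))


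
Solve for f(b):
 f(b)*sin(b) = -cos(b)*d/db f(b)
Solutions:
 f(b) = C1*cos(b)


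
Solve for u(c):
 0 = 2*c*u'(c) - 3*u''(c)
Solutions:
 u(c) = C1 + C2*erfi(sqrt(3)*c/3)


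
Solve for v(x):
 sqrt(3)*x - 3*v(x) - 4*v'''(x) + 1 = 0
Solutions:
 v(x) = C3*exp(-6^(1/3)*x/2) + sqrt(3)*x/3 + (C1*sin(2^(1/3)*3^(5/6)*x/4) + C2*cos(2^(1/3)*3^(5/6)*x/4))*exp(6^(1/3)*x/4) + 1/3


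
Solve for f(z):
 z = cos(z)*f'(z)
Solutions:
 f(z) = C1 + Integral(z/cos(z), z)


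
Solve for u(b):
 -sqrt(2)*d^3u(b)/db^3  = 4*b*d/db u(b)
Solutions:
 u(b) = C1 + Integral(C2*airyai(-sqrt(2)*b) + C3*airybi(-sqrt(2)*b), b)


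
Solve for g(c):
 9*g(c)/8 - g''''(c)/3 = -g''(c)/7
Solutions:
 g(c) = C1*exp(-sqrt(21)*c*sqrt(2 + sqrt(298))/14) + C2*exp(sqrt(21)*c*sqrt(2 + sqrt(298))/14) + C3*sin(sqrt(21)*c*sqrt(-2 + sqrt(298))/14) + C4*cos(sqrt(21)*c*sqrt(-2 + sqrt(298))/14)


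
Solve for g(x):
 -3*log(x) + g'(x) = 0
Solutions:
 g(x) = C1 + 3*x*log(x) - 3*x


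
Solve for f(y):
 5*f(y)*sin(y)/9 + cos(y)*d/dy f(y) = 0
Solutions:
 f(y) = C1*cos(y)^(5/9)
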